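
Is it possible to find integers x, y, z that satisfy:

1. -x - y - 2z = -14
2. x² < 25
Yes

Take x = 0, y = 0, z = 7. Substituting into each constraint:
  (1) 0 + 0 - 2(7) = -14 ✓
  (2) x² = (0)² = 0, and 0 < 25 ✓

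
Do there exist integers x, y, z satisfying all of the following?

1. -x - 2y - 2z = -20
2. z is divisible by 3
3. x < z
Yes

Take x = -2, y = 11, z = 0. Substituting into each constraint:
  (1) 2 - 2(11) - 2(0) = -20 ✓
  (2) 0 = 3 × 0, remainder 0 ✓
  (3) -2 < 0 ✓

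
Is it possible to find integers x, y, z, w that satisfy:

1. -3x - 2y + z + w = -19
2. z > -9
Yes

Take x = 0, y = 10, z = 1, w = 0. Substituting into each constraint:
  (1) -3(0) - 2(10) + 1 + 0 = -19 ✓
  (2) 1 > -9 ✓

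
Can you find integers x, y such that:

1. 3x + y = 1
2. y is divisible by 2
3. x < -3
Yes

Take x = -5, y = 16. Substituting into each constraint:
  (1) 3(-5) + 16 = 1 ✓
  (2) 16 = 2 × 8, remainder 0 ✓
  (3) -5 < -3 ✓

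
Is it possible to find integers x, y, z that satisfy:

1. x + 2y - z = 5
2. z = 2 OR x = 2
Yes

Take x = 2, y = 1, z = -1. Substituting into each constraint:
  (1) 2 + 2(1) + 1 = 5 ✓
  (2) x = 2, target 2 ✓ (second branch holds)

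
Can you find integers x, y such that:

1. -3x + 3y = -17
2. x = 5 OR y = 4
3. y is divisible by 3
No

Even the single constraint (-3x + 3y = -17) is infeasible over the integers.

  - -3x + 3y = -17: every term on the left is divisible by 3, so the LHS ≡ 0 (mod 3), but the RHS -17 is not — no integer solution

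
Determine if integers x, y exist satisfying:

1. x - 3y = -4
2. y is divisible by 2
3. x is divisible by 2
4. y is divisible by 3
Yes

Take x = -4, y = 0. Substituting into each constraint:
  (1) (-4) - 3(0) = -4 ✓
  (2) 0 = 2 × 0, remainder 0 ✓
  (3) -4 = 2 × -2, remainder 0 ✓
  (4) 0 = 3 × 0, remainder 0 ✓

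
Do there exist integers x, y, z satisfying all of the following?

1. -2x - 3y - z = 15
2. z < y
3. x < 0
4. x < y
Yes

Take x = -1, y = 0, z = -13. Substituting into each constraint:
  (1) -2(-1) - 3(0) + 13 = 15 ✓
  (2) -13 < 0 ✓
  (3) -1 < 0 ✓
  (4) -1 < 0 ✓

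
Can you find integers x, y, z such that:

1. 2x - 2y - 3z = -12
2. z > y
Yes

Take x = -7, y = -1, z = 0. Substituting into each constraint:
  (1) 2(-7) - 2(-1) - 3(0) = -12 ✓
  (2) 0 > -1 ✓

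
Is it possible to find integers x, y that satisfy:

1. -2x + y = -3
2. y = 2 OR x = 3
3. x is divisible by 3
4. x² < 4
No

A contradictory subset is {-2x + y = -3, y = 2 OR x = 3, x² < 4}. No integer assignment can satisfy these jointly:

  - -2x + y = -3: is a linear equation tying the variables together
  - y = 2 OR x = 3: forces a choice: either y = 2 or x = 3
  - x² < 4: restricts x to |x| ≤ 1

Split on the disjunction (y = 2 OR x = 3):
  • If y = 2: with y = 2, every remaining term of the linear equation is divisible by 2, so the left side is ≡ 0 (mod 2); but the right side -5 ≡ 1 (mod 2). No integers can satisfy it.
  • If x = 3: this contradicts x² < 4, which requires |x| ≤ 1.
Both branches are infeasible, so the system has no integer solution.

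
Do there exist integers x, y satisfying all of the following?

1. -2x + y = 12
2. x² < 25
Yes

Take x = 0, y = 12. Substituting into each constraint:
  (1) -2(0) + 12 = 12 ✓
  (2) x² = (0)² = 0, and 0 < 25 ✓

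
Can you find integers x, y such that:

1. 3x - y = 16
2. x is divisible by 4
Yes

Take x = 0, y = -16. Substituting into each constraint:
  (1) 3(0) + 16 = 16 ✓
  (2) 0 = 4 × 0, remainder 0 ✓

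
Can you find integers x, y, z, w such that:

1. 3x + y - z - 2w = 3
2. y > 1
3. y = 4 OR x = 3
Yes

Take x = 3, y = 2, z = 8, w = 0. Substituting into each constraint:
  (1) 3(3) + 2 + (-8) - 2(0) = 3 ✓
  (2) 2 > 1 ✓
  (3) x = 3, target 3 ✓ (second branch holds)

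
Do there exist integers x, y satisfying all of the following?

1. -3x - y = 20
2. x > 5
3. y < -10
Yes

Take x = 6, y = -38. Substituting into each constraint:
  (1) -3(6) + 38 = 20 ✓
  (2) 6 > 5 ✓
  (3) -38 < -10 ✓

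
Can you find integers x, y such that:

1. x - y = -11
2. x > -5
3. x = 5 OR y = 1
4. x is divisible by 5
Yes

Take x = 5, y = 16. Substituting into each constraint:
  (1) 5 + (-16) = -11 ✓
  (2) 5 > -5 ✓
  (3) x = 5, target 5 ✓ (first branch holds)
  (4) 5 = 5 × 1, remainder 0 ✓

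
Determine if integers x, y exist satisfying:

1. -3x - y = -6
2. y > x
Yes

Take x = 1, y = 3. Substituting into each constraint:
  (1) -3(1) + (-3) = -6 ✓
  (2) 3 > 1 ✓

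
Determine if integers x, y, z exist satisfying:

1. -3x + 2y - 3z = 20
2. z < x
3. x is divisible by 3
Yes

Take x = 0, y = 7, z = -2. Substituting into each constraint:
  (1) -3(0) + 2(7) - 3(-2) = 20 ✓
  (2) -2 < 0 ✓
  (3) 0 = 3 × 0, remainder 0 ✓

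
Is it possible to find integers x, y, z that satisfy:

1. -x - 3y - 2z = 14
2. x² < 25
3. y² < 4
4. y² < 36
Yes

Take x = 0, y = 0, z = -7. Substituting into each constraint:
  (1) 0 - 3(0) - 2(-7) = 14 ✓
  (2) x² = (0)² = 0, and 0 < 25 ✓
  (3) y² = (0)² = 0, and 0 < 4 ✓
  (4) y² = (0)² = 0, and 0 < 36 ✓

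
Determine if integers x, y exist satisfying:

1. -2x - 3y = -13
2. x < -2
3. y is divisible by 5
Yes

Take x = -16, y = 15. Substituting into each constraint:
  (1) -2(-16) - 3(15) = -13 ✓
  (2) -16 < -2 ✓
  (3) 15 = 5 × 3, remainder 0 ✓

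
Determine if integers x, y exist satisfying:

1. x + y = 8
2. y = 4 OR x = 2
Yes

Take x = 2, y = 6. Substituting into each constraint:
  (1) 2 + 6 = 8 ✓
  (2) x = 2, target 2 ✓ (second branch holds)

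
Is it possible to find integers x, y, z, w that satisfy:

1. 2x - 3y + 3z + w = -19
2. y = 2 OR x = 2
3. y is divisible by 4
Yes

Take x = 2, y = 0, z = -7, w = -2. Substituting into each constraint:
  (1) 2(2) - 3(0) + 3(-7) + (-2) = -19 ✓
  (2) x = 2, target 2 ✓ (second branch holds)
  (3) 0 = 4 × 0, remainder 0 ✓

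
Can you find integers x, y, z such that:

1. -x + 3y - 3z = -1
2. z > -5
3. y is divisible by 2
Yes

Take x = 1, y = 0, z = 0. Substituting into each constraint:
  (1) (-1) + 3(0) - 3(0) = -1 ✓
  (2) 0 > -5 ✓
  (3) 0 = 2 × 0, remainder 0 ✓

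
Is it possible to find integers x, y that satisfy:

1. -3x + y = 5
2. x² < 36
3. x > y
Yes

Take x = -3, y = -4. Substituting into each constraint:
  (1) -3(-3) + (-4) = 5 ✓
  (2) x² = (-3)² = 9, and 9 < 36 ✓
  (3) -3 > -4 ✓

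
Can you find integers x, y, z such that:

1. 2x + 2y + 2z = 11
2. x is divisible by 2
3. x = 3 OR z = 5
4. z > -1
No

Even the single constraint (2x + 2y + 2z = 11) is infeasible over the integers.

  - 2x + 2y + 2z = 11: every term on the left is divisible by 2, so the LHS ≡ 0 (mod 2), but the RHS 11 is not — no integer solution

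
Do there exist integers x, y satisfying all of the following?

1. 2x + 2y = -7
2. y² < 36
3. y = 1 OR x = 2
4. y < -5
No

Even the single constraint (2x + 2y = -7) is infeasible over the integers.

  - 2x + 2y = -7: every term on the left is divisible by 2, so the LHS ≡ 0 (mod 2), but the RHS -7 is not — no integer solution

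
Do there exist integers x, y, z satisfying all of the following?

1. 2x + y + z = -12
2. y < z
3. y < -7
Yes

Take x = -2, y = -8, z = 0. Substituting into each constraint:
  (1) 2(-2) + (-8) + 0 = -12 ✓
  (2) -8 < 0 ✓
  (3) -8 < -7 ✓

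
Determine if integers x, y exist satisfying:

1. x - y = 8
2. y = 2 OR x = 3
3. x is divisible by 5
Yes

Take x = 10, y = 2. Substituting into each constraint:
  (1) 10 + (-2) = 8 ✓
  (2) y = 2, target 2 ✓ (first branch holds)
  (3) 10 = 5 × 2, remainder 0 ✓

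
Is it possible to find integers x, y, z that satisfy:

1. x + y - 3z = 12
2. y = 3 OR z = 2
Yes

Take x = 9, y = 3, z = 0. Substituting into each constraint:
  (1) 9 + 3 - 3(0) = 12 ✓
  (2) y = 3, target 3 ✓ (first branch holds)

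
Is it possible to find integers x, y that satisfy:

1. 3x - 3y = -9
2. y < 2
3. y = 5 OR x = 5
No

The full constraint system is jointly infeasible over the integers. Each constraint and what it forces:

  - 3x - 3y = -9: is a linear equation tying the variables together
  - y < 2: bounds one variable relative to a constant
  - y = 5 OR x = 5: forces a choice: either y = 5 or x = 5

Split on the disjunction (y = 5 OR x = 5):
  • If y = 5: this contradicts the bound y ≤ 1.
  • If x = 5: the equation forces y = 8, which contradicts the bound y ≤ 1.
Both branches are infeasible, so the system has no integer solution.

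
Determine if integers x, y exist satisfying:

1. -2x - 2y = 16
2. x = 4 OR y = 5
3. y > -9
Yes

Take x = -13, y = 5. Substituting into each constraint:
  (1) -2(-13) - 2(5) = 16 ✓
  (2) y = 5, target 5 ✓ (second branch holds)
  (3) 5 > -9 ✓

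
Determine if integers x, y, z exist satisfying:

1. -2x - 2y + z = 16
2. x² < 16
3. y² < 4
Yes

Take x = 0, y = 0, z = 16. Substituting into each constraint:
  (1) -2(0) - 2(0) + 16 = 16 ✓
  (2) x² = (0)² = 0, and 0 < 16 ✓
  (3) y² = (0)² = 0, and 0 < 4 ✓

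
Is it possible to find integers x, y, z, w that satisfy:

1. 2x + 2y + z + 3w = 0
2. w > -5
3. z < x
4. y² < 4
Yes

Take x = 0, y = -1, z = -1, w = 1. Substituting into each constraint:
  (1) 2(0) + 2(-1) + (-1) + 3(1) = 0 ✓
  (2) 1 > -5 ✓
  (3) -1 < 0 ✓
  (4) y² = (-1)² = 1, and 1 < 4 ✓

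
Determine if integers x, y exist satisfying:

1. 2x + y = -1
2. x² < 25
Yes

Take x = -1, y = 1. Substituting into each constraint:
  (1) 2(-1) + 1 = -1 ✓
  (2) x² = (-1)² = 1, and 1 < 25 ✓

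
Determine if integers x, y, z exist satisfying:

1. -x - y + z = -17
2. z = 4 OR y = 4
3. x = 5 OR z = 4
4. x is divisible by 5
Yes

Take x = 0, y = 21, z = 4. Substituting into each constraint:
  (1) 0 + (-21) + 4 = -17 ✓
  (2) z = 4, target 4 ✓ (first branch holds)
  (3) z = 4, target 4 ✓ (second branch holds)
  (4) 0 = 5 × 0, remainder 0 ✓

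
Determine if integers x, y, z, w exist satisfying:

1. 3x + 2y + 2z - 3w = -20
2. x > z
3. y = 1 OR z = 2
Yes

Take x = 3, y = 0, z = 2, w = 11. Substituting into each constraint:
  (1) 3(3) + 2(0) + 2(2) - 3(11) = -20 ✓
  (2) 3 > 2 ✓
  (3) z = 2, target 2 ✓ (second branch holds)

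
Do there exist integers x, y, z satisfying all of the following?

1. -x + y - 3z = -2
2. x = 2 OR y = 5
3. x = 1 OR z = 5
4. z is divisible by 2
Yes

Take x = 1, y = 5, z = 2. Substituting into each constraint:
  (1) (-1) + 5 - 3(2) = -2 ✓
  (2) y = 5, target 5 ✓ (second branch holds)
  (3) x = 1, target 1 ✓ (first branch holds)
  (4) 2 = 2 × 1, remainder 0 ✓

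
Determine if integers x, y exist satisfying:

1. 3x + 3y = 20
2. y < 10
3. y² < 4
No

Even the single constraint (3x + 3y = 20) is infeasible over the integers.

  - 3x + 3y = 20: every term on the left is divisible by 3, so the LHS ≡ 0 (mod 3), but the RHS 20 is not — no integer solution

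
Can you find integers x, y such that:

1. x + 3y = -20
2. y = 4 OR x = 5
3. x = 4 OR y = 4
Yes

Take x = -32, y = 4. Substituting into each constraint:
  (1) (-32) + 3(4) = -20 ✓
  (2) y = 4, target 4 ✓ (first branch holds)
  (3) y = 4, target 4 ✓ (second branch holds)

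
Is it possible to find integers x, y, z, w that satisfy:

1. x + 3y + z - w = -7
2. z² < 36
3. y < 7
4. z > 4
Yes

Take x = 0, y = 0, z = 5, w = 12. Substituting into each constraint:
  (1) 0 + 3(0) + 5 + (-12) = -7 ✓
  (2) z² = (5)² = 25, and 25 < 36 ✓
  (3) 0 < 7 ✓
  (4) 5 > 4 ✓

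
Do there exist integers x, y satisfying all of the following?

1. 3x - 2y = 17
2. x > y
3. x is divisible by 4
No

A contradictory subset is {3x - 2y = 17, x is divisible by 4}. No integer assignment can satisfy these jointly:

  - 3x - 2y = 17: is a linear equation tying the variables together
  - x is divisible by 4: restricts x to multiples of 4

Modular obstruction: writing x = 4x', every remaining term of the linear equation is divisible by 2, so the left side is ≡ 0 (mod 2); but the right side 17 ≡ 1 (mod 2). No integers can satisfy it.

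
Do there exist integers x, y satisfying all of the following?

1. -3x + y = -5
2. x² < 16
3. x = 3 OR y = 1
Yes

Take x = 2, y = 1. Substituting into each constraint:
  (1) -3(2) + 1 = -5 ✓
  (2) x² = (2)² = 4, and 4 < 16 ✓
  (3) y = 1, target 1 ✓ (second branch holds)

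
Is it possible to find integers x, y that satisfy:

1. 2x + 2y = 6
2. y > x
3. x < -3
Yes

Take x = -4, y = 7. Substituting into each constraint:
  (1) 2(-4) + 2(7) = 6 ✓
  (2) 7 > -4 ✓
  (3) -4 < -3 ✓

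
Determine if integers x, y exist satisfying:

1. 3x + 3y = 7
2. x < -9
No

Even the single constraint (3x + 3y = 7) is infeasible over the integers.

  - 3x + 3y = 7: every term on the left is divisible by 3, so the LHS ≡ 0 (mod 3), but the RHS 7 is not — no integer solution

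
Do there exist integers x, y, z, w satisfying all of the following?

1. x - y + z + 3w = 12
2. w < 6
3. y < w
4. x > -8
Yes

Take x = 9, y = 0, z = 0, w = 1. Substituting into each constraint:
  (1) 9 + 0 + 0 + 3(1) = 12 ✓
  (2) 1 < 6 ✓
  (3) 0 < 1 ✓
  (4) 9 > -8 ✓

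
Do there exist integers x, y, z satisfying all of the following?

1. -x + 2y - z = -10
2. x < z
Yes

Take x = 0, y = -4, z = 2. Substituting into each constraint:
  (1) 0 + 2(-4) + (-2) = -10 ✓
  (2) 0 < 2 ✓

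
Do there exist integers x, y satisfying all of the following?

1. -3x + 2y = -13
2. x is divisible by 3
Yes

Take x = 9, y = 7. Substituting into each constraint:
  (1) -3(9) + 2(7) = -13 ✓
  (2) 9 = 3 × 3, remainder 0 ✓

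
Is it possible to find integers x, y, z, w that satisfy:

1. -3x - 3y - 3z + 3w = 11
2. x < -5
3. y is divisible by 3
No

Even the single constraint (-3x - 3y - 3z + 3w = 11) is infeasible over the integers.

  - -3x - 3y - 3z + 3w = 11: every term on the left is divisible by 3, so the LHS ≡ 0 (mod 3), but the RHS 11 is not — no integer solution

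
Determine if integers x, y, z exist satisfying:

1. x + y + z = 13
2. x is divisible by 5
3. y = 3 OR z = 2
Yes

Take x = 0, y = 11, z = 2. Substituting into each constraint:
  (1) 0 + 11 + 2 = 13 ✓
  (2) 0 = 5 × 0, remainder 0 ✓
  (3) z = 2, target 2 ✓ (second branch holds)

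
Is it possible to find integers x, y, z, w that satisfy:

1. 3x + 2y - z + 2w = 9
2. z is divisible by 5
Yes

Take x = 3, y = 0, z = 0, w = 0. Substituting into each constraint:
  (1) 3(3) + 2(0) + 0 + 2(0) = 9 ✓
  (2) 0 = 5 × 0, remainder 0 ✓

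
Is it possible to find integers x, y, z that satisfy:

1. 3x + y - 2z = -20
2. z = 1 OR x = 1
Yes

Take x = 1, y = -23, z = 0. Substituting into each constraint:
  (1) 3(1) + (-23) - 2(0) = -20 ✓
  (2) x = 1, target 1 ✓ (second branch holds)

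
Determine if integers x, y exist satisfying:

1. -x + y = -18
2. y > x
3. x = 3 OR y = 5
No

A contradictory subset is {-x + y = -18, y > x}. No integer assignment can satisfy these jointly:

  - -x + y = -18: is a linear equation tying the variables together
  - y > x: bounds one variable relative to another variable

From the equation, x − y = 18, i.e. y − x = -18; but y > x requires y − x ≥ 1. Contradiction.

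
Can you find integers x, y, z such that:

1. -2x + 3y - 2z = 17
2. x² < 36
Yes

Take x = 0, y = 1, z = -7. Substituting into each constraint:
  (1) -2(0) + 3(1) - 2(-7) = 17 ✓
  (2) x² = (0)² = 0, and 0 < 36 ✓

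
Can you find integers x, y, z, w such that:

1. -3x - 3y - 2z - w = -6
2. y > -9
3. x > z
Yes

Take x = 1, y = 1, z = 0, w = 0. Substituting into each constraint:
  (1) -3(1) - 3(1) - 2(0) + 0 = -6 ✓
  (2) 1 > -9 ✓
  (3) 1 > 0 ✓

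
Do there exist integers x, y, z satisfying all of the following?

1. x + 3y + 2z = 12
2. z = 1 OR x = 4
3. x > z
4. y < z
Yes

Take x = 10, y = 0, z = 1. Substituting into each constraint:
  (1) 10 + 3(0) + 2(1) = 12 ✓
  (2) z = 1, target 1 ✓ (first branch holds)
  (3) 10 > 1 ✓
  (4) 0 < 1 ✓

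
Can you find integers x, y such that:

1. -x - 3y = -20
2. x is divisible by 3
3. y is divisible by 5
No

A contradictory subset is {-x - 3y = -20, x is divisible by 3}. No integer assignment can satisfy these jointly:

  - -x - 3y = -20: is a linear equation tying the variables together
  - x is divisible by 3: restricts x to multiples of 3

Modular obstruction: writing x = 3x', every remaining term of the linear equation is divisible by 3, so the left side is ≡ 0 (mod 3); but the right side -20 ≡ 1 (mod 3). No integers can satisfy it.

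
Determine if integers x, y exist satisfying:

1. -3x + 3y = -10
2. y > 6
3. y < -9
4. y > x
No

Even the single constraint (-3x + 3y = -10) is infeasible over the integers.

  - -3x + 3y = -10: every term on the left is divisible by 3, so the LHS ≡ 0 (mod 3), but the RHS -10 is not — no integer solution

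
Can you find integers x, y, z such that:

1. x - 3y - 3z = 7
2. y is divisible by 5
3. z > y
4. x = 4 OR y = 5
Yes

Take x = 4, y = -5, z = 4. Substituting into each constraint:
  (1) 4 - 3(-5) - 3(4) = 7 ✓
  (2) -5 = 5 × -1, remainder 0 ✓
  (3) 4 > -5 ✓
  (4) x = 4, target 4 ✓ (first branch holds)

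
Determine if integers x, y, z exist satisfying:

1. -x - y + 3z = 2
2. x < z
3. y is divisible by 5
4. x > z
No

A contradictory subset is {x < z, x > z}. No integer assignment can satisfy these jointly:

  - x < z: bounds one variable relative to another variable
  - x > z: bounds one variable relative to another variable

Direct contradiction: z > x and x > z cannot both hold.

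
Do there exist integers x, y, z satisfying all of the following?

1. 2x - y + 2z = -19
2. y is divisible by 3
Yes

Take x = -9, y = 3, z = 1. Substituting into each constraint:
  (1) 2(-9) + (-3) + 2(1) = -19 ✓
  (2) 3 = 3 × 1, remainder 0 ✓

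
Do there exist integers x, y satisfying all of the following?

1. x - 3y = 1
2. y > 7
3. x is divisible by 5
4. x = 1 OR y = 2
No

A contradictory subset is {x - 3y = 1, y > 7, x = 1 OR y = 2}. No integer assignment can satisfy these jointly:

  - x - 3y = 1: is a linear equation tying the variables together
  - y > 7: bounds one variable relative to a constant
  - x = 1 OR y = 2: forces a choice: either x = 1 or y = 2

Split on the disjunction (x = 1 OR y = 2):
  • If x = 1: the equation forces y = 0, which contradicts the bound y ≥ 8.
  • If y = 2: this contradicts the bound y ≥ 8.
Both branches are infeasible, so the system has no integer solution.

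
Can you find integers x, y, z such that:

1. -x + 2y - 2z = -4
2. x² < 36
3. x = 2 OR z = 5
Yes

Take x = 4, y = 5, z = 5. Substituting into each constraint:
  (1) (-4) + 2(5) - 2(5) = -4 ✓
  (2) x² = (4)² = 16, and 16 < 36 ✓
  (3) z = 5, target 5 ✓ (second branch holds)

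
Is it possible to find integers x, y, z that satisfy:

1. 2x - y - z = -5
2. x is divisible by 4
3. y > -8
Yes

Take x = 0, y = 0, z = 5. Substituting into each constraint:
  (1) 2(0) + 0 + (-5) = -5 ✓
  (2) 0 = 4 × 0, remainder 0 ✓
  (3) 0 > -8 ✓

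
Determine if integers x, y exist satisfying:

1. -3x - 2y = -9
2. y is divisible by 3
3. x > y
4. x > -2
Yes

Take x = 3, y = 0. Substituting into each constraint:
  (1) -3(3) - 2(0) = -9 ✓
  (2) 0 = 3 × 0, remainder 0 ✓
  (3) 3 > 0 ✓
  (4) 3 > -2 ✓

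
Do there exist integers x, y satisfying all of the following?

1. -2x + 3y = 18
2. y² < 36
Yes

Take x = -9, y = 0. Substituting into each constraint:
  (1) -2(-9) + 3(0) = 18 ✓
  (2) y² = (0)² = 0, and 0 < 36 ✓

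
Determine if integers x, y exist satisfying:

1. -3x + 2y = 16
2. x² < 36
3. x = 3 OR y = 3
No

A contradictory subset is {-3x + 2y = 16, x = 3 OR y = 3}. No integer assignment can satisfy these jointly:

  - -3x + 2y = 16: is a linear equation tying the variables together
  - x = 3 OR y = 3: forces a choice: either x = 3 or y = 3

Split on the disjunction (x = 3 OR y = 3):
  • If x = 3: with x = 3, every remaining term of the linear equation is divisible by 2, so the left side is ≡ 0 (mod 2); but the right side 25 ≡ 1 (mod 2). No integers can satisfy it.
  • If y = 3: with y = 3, every remaining term of the linear equation is divisible by 3, so the left side is ≡ 0 (mod 3); but the right side 10 ≡ 1 (mod 3). No integers can satisfy it.
Both branches are infeasible, so the system has no integer solution.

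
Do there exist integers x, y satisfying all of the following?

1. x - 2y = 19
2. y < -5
Yes

Take x = 1, y = -9. Substituting into each constraint:
  (1) 1 - 2(-9) = 19 ✓
  (2) -9 < -5 ✓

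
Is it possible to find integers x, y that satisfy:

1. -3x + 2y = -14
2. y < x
Yes

Take x = 12, y = 11. Substituting into each constraint:
  (1) -3(12) + 2(11) = -14 ✓
  (2) 11 < 12 ✓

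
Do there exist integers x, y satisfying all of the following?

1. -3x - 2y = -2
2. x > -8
Yes

Take x = 0, y = 1. Substituting into each constraint:
  (1) -3(0) - 2(1) = -2 ✓
  (2) 0 > -8 ✓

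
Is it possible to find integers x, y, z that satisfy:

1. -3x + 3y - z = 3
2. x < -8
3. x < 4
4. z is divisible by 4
Yes

Take x = -9, y = -8, z = 0. Substituting into each constraint:
  (1) -3(-9) + 3(-8) + 0 = 3 ✓
  (2) -9 < -8 ✓
  (3) -9 < 4 ✓
  (4) 0 = 4 × 0, remainder 0 ✓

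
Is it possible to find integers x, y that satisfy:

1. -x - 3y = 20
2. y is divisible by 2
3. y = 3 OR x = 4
Yes

Take x = 4, y = -8. Substituting into each constraint:
  (1) (-4) - 3(-8) = 20 ✓
  (2) -8 = 2 × -4, remainder 0 ✓
  (3) x = 4, target 4 ✓ (second branch holds)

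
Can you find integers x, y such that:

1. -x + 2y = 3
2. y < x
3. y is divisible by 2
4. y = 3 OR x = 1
No

A contradictory subset is {-x + 2y = 3, y < x, y = 3 OR x = 1}. No integer assignment can satisfy these jointly:

  - -x + 2y = 3: is a linear equation tying the variables together
  - y < x: bounds one variable relative to another variable
  - y = 3 OR x = 1: forces a choice: either y = 3 or x = 1

Split on the disjunction (y = 3 OR x = 1):
  • If y = 3: the equation forces x = 3, giving (y, x) = (3, 3), which violates x > y.
  • If x = 1: the equation forces y = 2, giving (x, y) = (1, 2), which violates x > y.
Both branches are infeasible, so the system has no integer solution.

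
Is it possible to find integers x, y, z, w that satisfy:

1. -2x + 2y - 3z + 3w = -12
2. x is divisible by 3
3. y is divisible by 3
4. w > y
Yes

Take x = 0, y = 0, z = 5, w = 1. Substituting into each constraint:
  (1) -2(0) + 2(0) - 3(5) + 3(1) = -12 ✓
  (2) 0 = 3 × 0, remainder 0 ✓
  (3) 0 = 3 × 0, remainder 0 ✓
  (4) 1 > 0 ✓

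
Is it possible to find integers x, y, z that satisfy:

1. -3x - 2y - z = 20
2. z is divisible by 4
Yes

Take x = -8, y = 2, z = 0. Substituting into each constraint:
  (1) -3(-8) - 2(2) + 0 = 20 ✓
  (2) 0 = 4 × 0, remainder 0 ✓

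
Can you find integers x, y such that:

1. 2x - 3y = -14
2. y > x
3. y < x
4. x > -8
No

A contradictory subset is {y > x, y < x}. No integer assignment can satisfy these jointly:

  - y > x: bounds one variable relative to another variable
  - y < x: bounds one variable relative to another variable

Direct contradiction: y > x and x > y cannot both hold.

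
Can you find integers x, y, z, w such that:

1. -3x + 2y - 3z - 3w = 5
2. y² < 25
Yes

Take x = -1, y = 1, z = 0, w = 0. Substituting into each constraint:
  (1) -3(-1) + 2(1) - 3(0) - 3(0) = 5 ✓
  (2) y² = (1)² = 1, and 1 < 25 ✓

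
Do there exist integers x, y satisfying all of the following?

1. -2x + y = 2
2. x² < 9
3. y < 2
Yes

Take x = -1, y = 0. Substituting into each constraint:
  (1) -2(-1) + 0 = 2 ✓
  (2) x² = (-1)² = 1, and 1 < 9 ✓
  (3) 0 < 2 ✓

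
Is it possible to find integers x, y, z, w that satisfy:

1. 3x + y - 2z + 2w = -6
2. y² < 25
Yes

Take x = 0, y = 0, z = 3, w = 0. Substituting into each constraint:
  (1) 3(0) + 0 - 2(3) + 2(0) = -6 ✓
  (2) y² = (0)² = 0, and 0 < 25 ✓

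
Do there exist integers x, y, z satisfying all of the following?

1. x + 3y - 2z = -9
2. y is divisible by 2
Yes

Take x = 1, y = 0, z = 5. Substituting into each constraint:
  (1) 1 + 3(0) - 2(5) = -9 ✓
  (2) 0 = 2 × 0, remainder 0 ✓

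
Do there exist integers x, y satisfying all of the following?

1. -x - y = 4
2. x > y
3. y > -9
Yes

Take x = -1, y = -3. Substituting into each constraint:
  (1) 1 + 3 = 4 ✓
  (2) -1 > -3 ✓
  (3) -3 > -9 ✓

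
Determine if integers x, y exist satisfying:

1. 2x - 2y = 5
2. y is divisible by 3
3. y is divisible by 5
No

Even the single constraint (2x - 2y = 5) is infeasible over the integers.

  - 2x - 2y = 5: every term on the left is divisible by 2, so the LHS ≡ 0 (mod 2), but the RHS 5 is not — no integer solution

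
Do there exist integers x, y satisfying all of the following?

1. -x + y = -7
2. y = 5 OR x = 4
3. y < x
Yes

Take x = 12, y = 5. Substituting into each constraint:
  (1) (-12) + 5 = -7 ✓
  (2) y = 5, target 5 ✓ (first branch holds)
  (3) 5 < 12 ✓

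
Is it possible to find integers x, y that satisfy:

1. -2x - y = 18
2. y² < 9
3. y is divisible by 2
Yes

Take x = -9, y = 0. Substituting into each constraint:
  (1) -2(-9) + 0 = 18 ✓
  (2) y² = (0)² = 0, and 0 < 9 ✓
  (3) 0 = 2 × 0, remainder 0 ✓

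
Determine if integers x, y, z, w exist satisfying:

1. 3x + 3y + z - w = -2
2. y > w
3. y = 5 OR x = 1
Yes

Take x = 0, y = 5, z = -13, w = 4. Substituting into each constraint:
  (1) 3(0) + 3(5) + (-13) + (-4) = -2 ✓
  (2) 5 > 4 ✓
  (3) y = 5, target 5 ✓ (first branch holds)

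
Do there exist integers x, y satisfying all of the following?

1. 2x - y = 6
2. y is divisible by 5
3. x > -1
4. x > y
Yes

Take x = 3, y = 0. Substituting into each constraint:
  (1) 2(3) + 0 = 6 ✓
  (2) 0 = 5 × 0, remainder 0 ✓
  (3) 3 > -1 ✓
  (4) 3 > 0 ✓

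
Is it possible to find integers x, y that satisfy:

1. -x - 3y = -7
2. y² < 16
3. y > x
Yes

Take x = 1, y = 2. Substituting into each constraint:
  (1) (-1) - 3(2) = -7 ✓
  (2) y² = (2)² = 4, and 4 < 16 ✓
  (3) 2 > 1 ✓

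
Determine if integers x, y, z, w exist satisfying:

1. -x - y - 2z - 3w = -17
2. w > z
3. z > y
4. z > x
Yes

Take x = -1, y = -3, z = 0, w = 7. Substituting into each constraint:
  (1) 1 + 3 - 2(0) - 3(7) = -17 ✓
  (2) 7 > 0 ✓
  (3) 0 > -3 ✓
  (4) 0 > -1 ✓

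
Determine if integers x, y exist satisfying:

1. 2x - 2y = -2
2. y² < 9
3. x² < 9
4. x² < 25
Yes

Take x = 0, y = 1. Substituting into each constraint:
  (1) 2(0) - 2(1) = -2 ✓
  (2) y² = (1)² = 1, and 1 < 9 ✓
  (3) x² = (0)² = 0, and 0 < 9 ✓
  (4) x² = (0)² = 0, and 0 < 25 ✓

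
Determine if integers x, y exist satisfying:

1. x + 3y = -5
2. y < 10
Yes

Take x = 1, y = -2. Substituting into each constraint:
  (1) 1 + 3(-2) = -5 ✓
  (2) -2 < 10 ✓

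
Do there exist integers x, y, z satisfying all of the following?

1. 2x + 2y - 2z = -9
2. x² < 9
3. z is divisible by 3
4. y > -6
No

Even the single constraint (2x + 2y - 2z = -9) is infeasible over the integers.

  - 2x + 2y - 2z = -9: every term on the left is divisible by 2, so the LHS ≡ 0 (mod 2), but the RHS -9 is not — no integer solution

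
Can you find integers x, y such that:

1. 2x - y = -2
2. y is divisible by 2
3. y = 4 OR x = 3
Yes

Take x = 1, y = 4. Substituting into each constraint:
  (1) 2(1) + (-4) = -2 ✓
  (2) 4 = 2 × 2, remainder 0 ✓
  (3) y = 4, target 4 ✓ (first branch holds)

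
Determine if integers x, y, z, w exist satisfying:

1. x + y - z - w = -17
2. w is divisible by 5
Yes

Take x = -17, y = 0, z = 0, w = 0. Substituting into each constraint:
  (1) (-17) + 0 + 0 + 0 = -17 ✓
  (2) 0 = 5 × 0, remainder 0 ✓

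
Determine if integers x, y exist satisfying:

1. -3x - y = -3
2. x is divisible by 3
Yes

Take x = 0, y = 3. Substituting into each constraint:
  (1) -3(0) + (-3) = -3 ✓
  (2) 0 = 3 × 0, remainder 0 ✓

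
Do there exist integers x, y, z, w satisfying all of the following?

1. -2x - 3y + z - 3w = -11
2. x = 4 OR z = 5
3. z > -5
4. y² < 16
Yes

Take x = 4, y = 1, z = 0, w = 0. Substituting into each constraint:
  (1) -2(4) - 3(1) + 0 - 3(0) = -11 ✓
  (2) x = 4, target 4 ✓ (first branch holds)
  (3) 0 > -5 ✓
  (4) y² = (1)² = 1, and 1 < 16 ✓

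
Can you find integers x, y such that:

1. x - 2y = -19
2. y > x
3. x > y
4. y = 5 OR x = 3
No

A contradictory subset is {y > x, x > y}. No integer assignment can satisfy these jointly:

  - y > x: bounds one variable relative to another variable
  - x > y: bounds one variable relative to another variable

Direct contradiction: y > x and x > y cannot both hold.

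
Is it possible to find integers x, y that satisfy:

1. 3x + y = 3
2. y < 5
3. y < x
Yes

Take x = 1, y = 0. Substituting into each constraint:
  (1) 3(1) + 0 = 3 ✓
  (2) 0 < 5 ✓
  (3) 0 < 1 ✓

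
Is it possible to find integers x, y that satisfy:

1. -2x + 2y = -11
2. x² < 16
No

Even the single constraint (-2x + 2y = -11) is infeasible over the integers.

  - -2x + 2y = -11: every term on the left is divisible by 2, so the LHS ≡ 0 (mod 2), but the RHS -11 is not — no integer solution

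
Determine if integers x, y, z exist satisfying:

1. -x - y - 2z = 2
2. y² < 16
Yes

Take x = -2, y = 0, z = 0. Substituting into each constraint:
  (1) 2 + 0 - 2(0) = 2 ✓
  (2) y² = (0)² = 0, and 0 < 16 ✓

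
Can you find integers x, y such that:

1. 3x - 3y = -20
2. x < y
No

Even the single constraint (3x - 3y = -20) is infeasible over the integers.

  - 3x - 3y = -20: every term on the left is divisible by 3, so the LHS ≡ 0 (mod 3), but the RHS -20 is not — no integer solution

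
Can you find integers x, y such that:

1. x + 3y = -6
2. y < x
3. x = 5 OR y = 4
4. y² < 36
No

A contradictory subset is {x + 3y = -6, y < x, x = 5 OR y = 4}. No integer assignment can satisfy these jointly:

  - x + 3y = -6: is a linear equation tying the variables together
  - y < x: bounds one variable relative to another variable
  - x = 5 OR y = 4: forces a choice: either x = 5 or y = 4

Split on the disjunction (x = 5 OR y = 4):
  • If x = 5: with x = 5, every remaining term of the linear equation is divisible by 3, so the left side is ≡ 0 (mod 3); but the right side -11 ≡ 1 (mod 3). No integers can satisfy it.
  • If y = 4: the equation forces x = -18, giving (y, x) = (4, -18), which violates x > y.
Both branches are infeasible, so the system has no integer solution.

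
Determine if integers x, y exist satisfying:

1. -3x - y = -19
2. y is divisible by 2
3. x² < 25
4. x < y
Yes

Take x = 3, y = 10. Substituting into each constraint:
  (1) -3(3) + (-10) = -19 ✓
  (2) 10 = 2 × 5, remainder 0 ✓
  (3) x² = (3)² = 9, and 9 < 25 ✓
  (4) 3 < 10 ✓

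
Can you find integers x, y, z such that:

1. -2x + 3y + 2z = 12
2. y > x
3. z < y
Yes

Take x = 3, y = 4, z = 3. Substituting into each constraint:
  (1) -2(3) + 3(4) + 2(3) = 12 ✓
  (2) 4 > 3 ✓
  (3) 3 < 4 ✓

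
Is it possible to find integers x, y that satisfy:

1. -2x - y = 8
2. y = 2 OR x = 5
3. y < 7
Yes

Take x = 5, y = -18. Substituting into each constraint:
  (1) -2(5) + 18 = 8 ✓
  (2) x = 5, target 5 ✓ (second branch holds)
  (3) -18 < 7 ✓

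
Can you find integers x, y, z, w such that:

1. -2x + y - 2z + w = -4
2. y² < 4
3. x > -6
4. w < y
Yes

Take x = 0, y = 0, z = 1, w = -2. Substituting into each constraint:
  (1) -2(0) + 0 - 2(1) + (-2) = -4 ✓
  (2) y² = (0)² = 0, and 0 < 4 ✓
  (3) 0 > -6 ✓
  (4) -2 < 0 ✓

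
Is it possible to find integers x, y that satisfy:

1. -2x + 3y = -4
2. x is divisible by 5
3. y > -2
Yes

Take x = 5, y = 2. Substituting into each constraint:
  (1) -2(5) + 3(2) = -4 ✓
  (2) 5 = 5 × 1, remainder 0 ✓
  (3) 2 > -2 ✓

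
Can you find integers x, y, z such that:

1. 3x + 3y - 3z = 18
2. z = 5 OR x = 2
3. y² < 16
Yes

Take x = 12, y = -1, z = 5. Substituting into each constraint:
  (1) 3(12) + 3(-1) - 3(5) = 18 ✓
  (2) z = 5, target 5 ✓ (first branch holds)
  (3) y² = (-1)² = 1, and 1 < 16 ✓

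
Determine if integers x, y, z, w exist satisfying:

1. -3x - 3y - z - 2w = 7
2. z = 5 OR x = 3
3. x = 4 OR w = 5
Yes

Take x = 4, y = -8, z = 5, w = 0. Substituting into each constraint:
  (1) -3(4) - 3(-8) + (-5) - 2(0) = 7 ✓
  (2) z = 5, target 5 ✓ (first branch holds)
  (3) x = 4, target 4 ✓ (first branch holds)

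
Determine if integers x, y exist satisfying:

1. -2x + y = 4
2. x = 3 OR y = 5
Yes

Take x = 3, y = 10. Substituting into each constraint:
  (1) -2(3) + 10 = 4 ✓
  (2) x = 3, target 3 ✓ (first branch holds)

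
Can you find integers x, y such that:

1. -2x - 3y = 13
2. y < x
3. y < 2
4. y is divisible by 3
Yes

Take x = -2, y = -3. Substituting into each constraint:
  (1) -2(-2) - 3(-3) = 13 ✓
  (2) -3 < -2 ✓
  (3) -3 < 2 ✓
  (4) -3 = 3 × -1, remainder 0 ✓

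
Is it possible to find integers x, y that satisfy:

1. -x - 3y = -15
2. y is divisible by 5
Yes

Take x = 15, y = 0. Substituting into each constraint:
  (1) (-15) - 3(0) = -15 ✓
  (2) 0 = 5 × 0, remainder 0 ✓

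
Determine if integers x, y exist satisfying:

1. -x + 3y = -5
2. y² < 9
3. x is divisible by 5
Yes

Take x = 5, y = 0. Substituting into each constraint:
  (1) (-5) + 3(0) = -5 ✓
  (2) y² = (0)² = 0, and 0 < 9 ✓
  (3) 5 = 5 × 1, remainder 0 ✓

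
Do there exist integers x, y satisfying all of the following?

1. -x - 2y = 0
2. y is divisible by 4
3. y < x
Yes

Take x = 8, y = -4. Substituting into each constraint:
  (1) (-8) - 2(-4) = 0 ✓
  (2) -4 = 4 × -1, remainder 0 ✓
  (3) -4 < 8 ✓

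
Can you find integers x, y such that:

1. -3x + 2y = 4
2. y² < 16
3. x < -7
No

The full constraint system is jointly infeasible over the integers. Each constraint and what it forces:

  - -3x + 2y = 4: is a linear equation tying the variables together
  - y² < 16: restricts y to |y| ≤ 3
  - x < -7: bounds one variable relative to a constant

Range argument: with x ∈ [−∞, -8], y ∈ [-3, 3], the left side of the equation is at least 18, but the right side is 4 < 18. No integer solution exists.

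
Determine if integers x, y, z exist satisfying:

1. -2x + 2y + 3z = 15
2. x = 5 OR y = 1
Yes

Take x = 5, y = 2, z = 7. Substituting into each constraint:
  (1) -2(5) + 2(2) + 3(7) = 15 ✓
  (2) x = 5, target 5 ✓ (first branch holds)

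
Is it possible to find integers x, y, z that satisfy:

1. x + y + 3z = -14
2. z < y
Yes

Take x = -11, y = 0, z = -1. Substituting into each constraint:
  (1) (-11) + 0 + 3(-1) = -14 ✓
  (2) -1 < 0 ✓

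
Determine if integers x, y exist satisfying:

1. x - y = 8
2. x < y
No

The full constraint system is jointly infeasible over the integers. Each constraint and what it forces:

  - x - y = 8: is a linear equation tying the variables together
  - x < y: bounds one variable relative to another variable

From the equation, x − y = 8, i.e. y − x = -8; but y > x requires y − x ≥ 1. Contradiction.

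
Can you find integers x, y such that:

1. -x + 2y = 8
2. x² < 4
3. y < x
No

The full constraint system is jointly infeasible over the integers. Each constraint and what it forces:

  - -x + 2y = 8: is a linear equation tying the variables together
  - x² < 4: restricts x to |x| ≤ 1
  - y < x: bounds one variable relative to another variable

Propagating the comparison: y < x and x ≤ 1 give y ≤ 0. Range argument: with x ∈ [-1, 1], y ∈ [−∞, 0], the left side of the equation is at most 1, but the right side is 8 > 1. No integer solution exists.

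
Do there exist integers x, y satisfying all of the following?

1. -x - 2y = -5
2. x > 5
Yes

Take x = 7, y = -1. Substituting into each constraint:
  (1) (-7) - 2(-1) = -5 ✓
  (2) 7 > 5 ✓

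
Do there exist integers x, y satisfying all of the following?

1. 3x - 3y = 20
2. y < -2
No

Even the single constraint (3x - 3y = 20) is infeasible over the integers.

  - 3x - 3y = 20: every term on the left is divisible by 3, so the LHS ≡ 0 (mod 3), but the RHS 20 is not — no integer solution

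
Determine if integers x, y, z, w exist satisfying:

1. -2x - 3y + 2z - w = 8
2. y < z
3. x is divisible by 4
Yes

Take x = 0, y = -1, z = 0, w = -5. Substituting into each constraint:
  (1) -2(0) - 3(-1) + 2(0) + 5 = 8 ✓
  (2) -1 < 0 ✓
  (3) 0 = 4 × 0, remainder 0 ✓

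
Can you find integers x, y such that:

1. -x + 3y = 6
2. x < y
Yes

Take x = 0, y = 2. Substituting into each constraint:
  (1) 0 + 3(2) = 6 ✓
  (2) 0 < 2 ✓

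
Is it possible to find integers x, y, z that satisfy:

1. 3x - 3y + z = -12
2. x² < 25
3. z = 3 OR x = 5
Yes

Take x = 4, y = 9, z = 3. Substituting into each constraint:
  (1) 3(4) - 3(9) + 3 = -12 ✓
  (2) x² = (4)² = 16, and 16 < 25 ✓
  (3) z = 3, target 3 ✓ (first branch holds)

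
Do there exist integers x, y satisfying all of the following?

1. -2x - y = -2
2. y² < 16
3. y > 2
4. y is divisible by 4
No

A contradictory subset is {y² < 16, y > 2, y is divisible by 4}. No integer assignment can satisfy these jointly:

  - y² < 16: restricts y to |y| ≤ 3
  - y > 2: bounds one variable relative to a constant
  - y is divisible by 4: restricts y to multiples of 4

The quadratic bounds confine the variables to a finite set (y ∈ {-3, …, 3}); checking each of the 7 combinations against the remaining constraints yields no solution.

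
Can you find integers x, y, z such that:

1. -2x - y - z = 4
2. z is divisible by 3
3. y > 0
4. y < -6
No

A contradictory subset is {y > 0, y < -6}. No integer assignment can satisfy these jointly:

  - y > 0: bounds one variable relative to a constant
  - y < -6: bounds one variable relative to a constant

Direct contradiction: the bounds on y require y ≥ 1 and y ≤ -7 simultaneously, which is empty.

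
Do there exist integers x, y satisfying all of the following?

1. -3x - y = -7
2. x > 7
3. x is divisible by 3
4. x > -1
Yes

Take x = 9, y = -20. Substituting into each constraint:
  (1) -3(9) + 20 = -7 ✓
  (2) 9 > 7 ✓
  (3) 9 = 3 × 3, remainder 0 ✓
  (4) 9 > -1 ✓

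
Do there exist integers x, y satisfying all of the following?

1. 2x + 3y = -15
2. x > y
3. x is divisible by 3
Yes

Take x = 0, y = -5. Substituting into each constraint:
  (1) 2(0) + 3(-5) = -15 ✓
  (2) 0 > -5 ✓
  (3) 0 = 3 × 0, remainder 0 ✓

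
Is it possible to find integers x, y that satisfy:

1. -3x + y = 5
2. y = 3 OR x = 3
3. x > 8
No

The full constraint system is jointly infeasible over the integers. Each constraint and what it forces:

  - -3x + y = 5: is a linear equation tying the variables together
  - y = 3 OR x = 3: forces a choice: either y = 3 or x = 3
  - x > 8: bounds one variable relative to a constant

Split on the disjunction (y = 3 OR x = 3):
  • If y = 3: with y = 3, every remaining term of the linear equation is divisible by 3, so the left side is ≡ 0 (mod 3); but the right side 2 ≡ 2 (mod 3). No integers can satisfy it.
  • If x = 3: this contradicts the bound x ≥ 9.
Both branches are infeasible, so the system has no integer solution.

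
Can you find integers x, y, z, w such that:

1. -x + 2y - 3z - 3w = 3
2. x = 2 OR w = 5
Yes

Take x = 0, y = 0, z = -6, w = 5. Substituting into each constraint:
  (1) 0 + 2(0) - 3(-6) - 3(5) = 3 ✓
  (2) w = 5, target 5 ✓ (second branch holds)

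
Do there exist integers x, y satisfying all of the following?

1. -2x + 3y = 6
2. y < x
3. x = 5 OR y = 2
No

The full constraint system is jointly infeasible over the integers. Each constraint and what it forces:

  - -2x + 3y = 6: is a linear equation tying the variables together
  - y < x: bounds one variable relative to another variable
  - x = 5 OR y = 2: forces a choice: either x = 5 or y = 2

Split on the disjunction (x = 5 OR y = 2):
  • If x = 5: with x = 5, every remaining term of the linear equation is divisible by 3, so the left side is ≡ 0 (mod 3); but the right side 16 ≡ 1 (mod 3). No integers can satisfy it.
  • If y = 2: the equation forces x = 0, giving (y, x) = (2, 0), which violates x > y.
Both branches are infeasible, so the system has no integer solution.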